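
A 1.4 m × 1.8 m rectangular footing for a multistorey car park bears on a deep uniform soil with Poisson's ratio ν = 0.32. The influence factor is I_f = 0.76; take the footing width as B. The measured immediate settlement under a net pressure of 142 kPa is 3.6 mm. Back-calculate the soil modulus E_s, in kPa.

S_e = q·B·(1−ν²)/E_s · I_f  ⇒  E_s = q·B·(1−ν²)·I_f / S_e.
E_s = 142 × 1.4 × 0.8976 × 0.76 / 0.0036 = 37670 kPa

E_s ≈ 37700 kPa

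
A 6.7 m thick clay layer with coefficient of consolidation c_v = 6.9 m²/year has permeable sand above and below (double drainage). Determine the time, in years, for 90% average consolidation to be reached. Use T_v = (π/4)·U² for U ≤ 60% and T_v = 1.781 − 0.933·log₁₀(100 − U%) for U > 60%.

t ≈ 1.38 years

Drainage path length: H_d = H/2 = 3.35 m (double drainage).
U > 60%: T_v = 1.781 − 0.933·log₁₀(100 − 90) = 0.848.
t = T_v·H_d²/c_v = 0.848×3.35²/6.9 = 1.379 years.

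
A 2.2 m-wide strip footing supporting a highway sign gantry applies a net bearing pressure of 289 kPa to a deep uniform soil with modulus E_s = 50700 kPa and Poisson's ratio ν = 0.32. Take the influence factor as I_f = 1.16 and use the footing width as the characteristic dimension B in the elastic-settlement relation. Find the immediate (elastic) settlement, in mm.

S_e ≈ 13.1 mm

Immediate (elastic) settlement: S_e = q·B·(1−ν²)/E_s · I_f.
S_e = 289 × 2.2 × (1 − 0.32²) / 50700 × 1.16
    = 289 × 2.2 × 0.8976 / 50700 × 1.16
    = 0.01306 m = 13.06 mm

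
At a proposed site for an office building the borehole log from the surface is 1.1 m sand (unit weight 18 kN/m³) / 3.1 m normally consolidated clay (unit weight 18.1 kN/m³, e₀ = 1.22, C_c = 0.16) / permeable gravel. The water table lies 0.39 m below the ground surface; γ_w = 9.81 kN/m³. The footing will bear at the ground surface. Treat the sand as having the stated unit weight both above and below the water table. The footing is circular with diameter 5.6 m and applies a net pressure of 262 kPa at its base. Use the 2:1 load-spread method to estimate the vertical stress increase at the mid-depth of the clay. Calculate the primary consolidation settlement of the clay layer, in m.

S_c ≈ 0.169 m

Mid-depth of clay below the ground surface: z = 1.1 + 3.1/2 = 2.65 m.
Total vertical stress at mid-clay: σ_v = 18×1.1 + 18.1×1.55 = 47.855 kPa.
Pore pressure: u = 9.81×(2.65 − 0.39) = 22.171 kPa.
Initial effective stress: σ'_0 = σ_v − u = 47.855 − 22.171 = 25.684 kPa.
Stress increase at mid-clay by the 2:1 spreading method:
Δσ ≈ qD²/(D+z)² = 262×5.6²/(5.6+2.65)² = 120.72 kPa
Final effective stress: σ'_f = σ'_0 + Δσ = 25.684 + 120.72 = 146.4 kPa.
Normally consolidated clay, so the full stress increment lies on the virgin compression line:
S_c = C_c·H/(1+e₀)·log₁₀(σ'_f/σ'_0) = 0.16×3.1/(1+1.22)×log₁₀(146.4/25.684)
    = 0.22342 × 0.75588 = 0.1689 m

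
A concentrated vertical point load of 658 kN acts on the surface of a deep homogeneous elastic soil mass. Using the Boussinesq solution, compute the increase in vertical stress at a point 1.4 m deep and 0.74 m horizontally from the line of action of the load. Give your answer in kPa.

Δσ_z ≈ 86.6 kPa

Boussinesq vertical stress below a point load on an elastic half-space:
Δσ_z = 3P/(2πz²) · [1 + (r/z)²]^(−5/2)
r/z = 0.74/1.4 = 0.52857; [1+(r/z)²]^(−5/2) = 0.54013.
Δσ_z = 3×658/(2π×1.4²) × 0.54013 = 160.29 × 0.54013 = 86.58 kPa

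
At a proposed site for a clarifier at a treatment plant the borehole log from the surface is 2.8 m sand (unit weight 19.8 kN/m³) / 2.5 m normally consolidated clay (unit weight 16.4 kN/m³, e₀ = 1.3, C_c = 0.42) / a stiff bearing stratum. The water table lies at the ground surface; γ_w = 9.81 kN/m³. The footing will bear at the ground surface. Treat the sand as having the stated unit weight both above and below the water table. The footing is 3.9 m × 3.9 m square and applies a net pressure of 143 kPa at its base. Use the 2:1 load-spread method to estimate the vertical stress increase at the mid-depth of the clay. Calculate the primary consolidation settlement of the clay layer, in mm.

S_c ≈ 132 mm

Mid-depth of clay below the ground surface: z = 2.8 + 2.5/2 = 4.05 m.
Total vertical stress at mid-clay: σ_v = 19.8×2.8 + 16.4×1.25 = 75.94 kPa.
Pore pressure: u = 9.81×(4.05 − 0) = 39.73 kPa.
Initial effective stress: σ'_0 = σ_v − u = 75.94 − 39.73 = 36.21 kPa.
Stress increase at mid-clay by the 2:1 spreading method:
Δσ = qBL/((B+z)(L+z)) = 143×3.9×3.9/((3.9+4.05)(3.9+4.05)) = 34.414 kPa
Final effective stress: σ'_f = σ'_0 + Δσ = 36.21 + 34.414 = 70.624 kPa.
Normally consolidated clay, so the full stress increment lies on the virgin compression line:
S_c = C_c·H/(1+e₀)·log₁₀(σ'_f/σ'_0) = 0.42×2.5/(1+1.3)×log₁₀(70.624/36.21)
    = 0.45652 × 0.29012 = 0.1324 m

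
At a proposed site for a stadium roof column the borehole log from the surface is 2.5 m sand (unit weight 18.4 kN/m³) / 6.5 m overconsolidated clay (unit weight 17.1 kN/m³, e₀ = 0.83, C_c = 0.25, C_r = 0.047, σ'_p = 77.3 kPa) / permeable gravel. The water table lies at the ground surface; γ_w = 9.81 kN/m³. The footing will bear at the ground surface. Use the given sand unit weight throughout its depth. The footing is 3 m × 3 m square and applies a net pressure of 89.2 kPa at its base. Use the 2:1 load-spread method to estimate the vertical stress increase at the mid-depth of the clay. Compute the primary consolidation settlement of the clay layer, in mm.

Mid-depth of clay below the ground surface: z = 2.5 + 6.5/2 = 5.75 m.
Total vertical stress at mid-clay: σ_v = 18.4×2.5 + 17.1×3.25 = 101.58 kPa.
Pore pressure: u = 9.81×(5.75 − 0) = 56.408 kPa.
Initial effective stress: σ'_0 = σ_v − u = 101.58 − 56.408 = 45.172 kPa.
Stress increase at mid-clay by the 2:1 spreading method:
Δσ = qBL/((B+z)(L+z)) = 89.2×3×3/((3+5.75)(3+5.75)) = 10.486 kPa
Final effective stress: σ'_f = 45.172 + 10.486 = 55.658 kPa.
σ'_f = 55.658 ≤ σ'_p = 77.3 kPa, so the clay remains overconsolidated and only the recompression index applies:
S_c = C_r·H/(1+e₀)·log₁₀(σ'_f/σ'_0) = 0.047×6.5/1.83×log₁₀(55.658/45.172)
    = 0.16694 × 0.090658 = 0.01513 m

S_c ≈ 15.1 mm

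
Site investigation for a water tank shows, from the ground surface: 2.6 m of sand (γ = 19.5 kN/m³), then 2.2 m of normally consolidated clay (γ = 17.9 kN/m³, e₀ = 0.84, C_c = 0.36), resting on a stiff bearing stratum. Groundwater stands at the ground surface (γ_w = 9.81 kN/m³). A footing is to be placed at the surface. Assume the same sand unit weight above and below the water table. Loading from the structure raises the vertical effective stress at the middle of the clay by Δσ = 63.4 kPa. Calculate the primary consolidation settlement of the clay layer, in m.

S_c ≈ 0.196 m

Mid-depth of clay below the ground surface: z = 2.6 + 2.2/2 = 3.7 m.
Total vertical stress at mid-clay: σ_v = 19.5×2.6 + 17.9×1.1 = 70.39 kPa.
Pore pressure: u = 9.81×(3.7 − 0) = 36.297 kPa.
Initial effective stress: σ'_0 = σ_v − u = 70.39 − 36.297 = 34.093 kPa.
Final effective stress: σ'_f = σ'_0 + Δσ = 34.093 + 63.4 = 97.493 kPa.
Normally consolidated clay, so the full stress increment lies on the virgin compression line:
S_c = C_c·H/(1+e₀)·log₁₀(σ'_f/σ'_0) = 0.36×2.2/(1+0.84)×log₁₀(97.493/34.093)
    = 0.43043 × 0.45631 = 0.1964 m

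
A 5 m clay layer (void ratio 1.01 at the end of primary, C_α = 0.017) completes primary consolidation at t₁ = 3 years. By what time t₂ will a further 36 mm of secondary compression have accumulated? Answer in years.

t₂ ≈ 21.3 years

S_s = C_α·H/(1+e_p)·log₁₀(t₂/t₁) ⇒ log₁₀(t₂/t₁) = S_s·(1+e_p)/(C_α·H).
log₁₀(t₂/t₁) = 0.036 × (1+1.01) / (0.017×5) = 0.8513
t₂ = t₁ × 10^0.8513 = 3 × 7.101 = 21.3 years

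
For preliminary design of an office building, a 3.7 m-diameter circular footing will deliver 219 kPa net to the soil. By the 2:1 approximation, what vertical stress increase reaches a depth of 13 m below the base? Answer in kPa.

By the 2:1 method the load spreads at 1 horizontal : 2 vertical, so at depth z the loaded area has grown by z in each plan dimension:
Δσ ≈ qD²/(D+z)² = 219×3.7²/(3.7+13)² = 10.75 kPa

Δσ_z ≈ 10.8 kPa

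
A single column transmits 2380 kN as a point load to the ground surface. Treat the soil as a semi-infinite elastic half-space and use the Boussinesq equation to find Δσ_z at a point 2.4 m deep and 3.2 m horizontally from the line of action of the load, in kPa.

Boussinesq vertical stress below a point load on an elastic half-space:
Δσ_z = 3P/(2πz²) · [1 + (r/z)²]^(−5/2)
r/z = 3.2/2.4 = 1.3333; [1+(r/z)²]^(−5/2) = 0.07776.
Δσ_z = 3×2380/(2π×2.4²) × 0.07776 = 197.29 × 0.07776 = 15.34 kPa

Δσ_z ≈ 15.3 kPa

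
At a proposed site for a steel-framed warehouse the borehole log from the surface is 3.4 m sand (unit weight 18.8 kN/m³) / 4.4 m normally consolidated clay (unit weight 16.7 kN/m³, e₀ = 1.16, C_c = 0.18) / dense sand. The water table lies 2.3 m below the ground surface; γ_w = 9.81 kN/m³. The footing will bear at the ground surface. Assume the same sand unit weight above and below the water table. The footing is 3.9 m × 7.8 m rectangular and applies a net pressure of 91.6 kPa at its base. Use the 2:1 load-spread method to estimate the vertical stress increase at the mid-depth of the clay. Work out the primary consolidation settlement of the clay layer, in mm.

S_c ≈ 44.3 mm

Mid-depth of clay below the ground surface: z = 3.4 + 4.4/2 = 5.6 m.
Total vertical stress at mid-clay: σ_v = 18.8×3.4 + 16.7×2.2 = 100.66 kPa.
Pore pressure: u = 9.81×(5.6 − 2.3) = 32.373 kPa.
Initial effective stress: σ'_0 = σ_v − u = 100.66 − 32.373 = 68.287 kPa.
Stress increase at mid-clay by the 2:1 spreading method:
Δσ = qBL/((B+z)(L+z)) = 91.6×3.9×7.8/((3.9+5.6)(7.8+5.6)) = 21.889 kPa
Final effective stress: σ'_f = σ'_0 + Δσ = 68.287 + 21.889 = 90.176 kPa.
Normally consolidated clay, so the full stress increment lies on the virgin compression line:
S_c = C_c·H/(1+e₀)·log₁₀(σ'_f/σ'_0) = 0.18×4.4/(1+1.16)×log₁₀(90.176/68.287)
    = 0.36667 × 0.12075 = 0.04428 m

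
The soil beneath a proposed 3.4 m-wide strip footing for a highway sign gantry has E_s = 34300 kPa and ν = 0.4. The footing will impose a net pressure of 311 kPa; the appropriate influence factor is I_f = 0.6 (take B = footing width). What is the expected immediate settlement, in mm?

Immediate (elastic) settlement: S_e = q·B·(1−ν²)/E_s · I_f.
S_e = 311 × 3.4 × (1 − 0.4²) / 34300 × 0.6
    = 311 × 3.4 × 0.84 / 34300 × 0.6
    = 0.01554 m = 15.54 mm

S_e ≈ 15.5 mm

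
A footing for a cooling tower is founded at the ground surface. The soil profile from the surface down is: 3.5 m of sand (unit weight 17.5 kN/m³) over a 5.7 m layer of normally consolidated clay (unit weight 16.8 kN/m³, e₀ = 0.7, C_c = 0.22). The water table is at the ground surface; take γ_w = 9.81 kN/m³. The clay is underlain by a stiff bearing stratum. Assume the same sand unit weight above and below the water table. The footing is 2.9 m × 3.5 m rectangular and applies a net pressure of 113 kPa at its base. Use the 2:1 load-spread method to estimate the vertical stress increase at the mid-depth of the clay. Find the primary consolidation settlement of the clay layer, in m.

Mid-depth of clay below the ground surface: z = 3.5 + 5.7/2 = 6.35 m.
Total vertical stress at mid-clay: σ_v = 17.5×3.5 + 16.8×2.85 = 109.13 kPa.
Pore pressure: u = 9.81×(6.35 − 0) = 62.294 kPa.
Initial effective stress: σ'_0 = σ_v − u = 109.13 − 62.294 = 46.836 kPa.
Stress increase at mid-clay by the 2:1 spreading method:
Δσ = qBL/((B+z)(L+z)) = 113×2.9×3.5/((2.9+6.35)(3.5+6.35)) = 12.588 kPa
Final effective stress: σ'_f = σ'_0 + Δσ = 46.836 + 12.588 = 59.424 kPa.
Normally consolidated clay, so the full stress increment lies on the virgin compression line:
S_c = C_c·H/(1+e₀)·log₁₀(σ'_f/σ'_0) = 0.22×5.7/(1+0.7)×log₁₀(59.424/46.836)
    = 0.73765 × 0.10338 = 0.07626 m

S_c ≈ 0.0763 m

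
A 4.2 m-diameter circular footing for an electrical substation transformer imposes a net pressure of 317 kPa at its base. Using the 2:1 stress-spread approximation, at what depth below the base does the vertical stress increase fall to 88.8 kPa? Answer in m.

2:1 spreading — at depth z the loaded area has grown by z in each plan dimension:
qD²/(D+z)² = Δσ_z ⇒ z = D(√(q/Δσ_z) − 1) = 4.2×(√(317/88.8) − 1) = 3.735 m

z ≈ 3.74 m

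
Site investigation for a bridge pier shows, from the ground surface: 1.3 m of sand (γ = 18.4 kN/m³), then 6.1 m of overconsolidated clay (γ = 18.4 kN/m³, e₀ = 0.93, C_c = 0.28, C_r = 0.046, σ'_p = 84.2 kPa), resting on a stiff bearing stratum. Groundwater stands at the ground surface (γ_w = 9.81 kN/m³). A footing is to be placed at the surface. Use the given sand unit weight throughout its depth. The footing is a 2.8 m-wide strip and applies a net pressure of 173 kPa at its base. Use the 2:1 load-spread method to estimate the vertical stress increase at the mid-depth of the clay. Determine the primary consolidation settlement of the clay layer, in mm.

Mid-depth of clay below the ground surface: z = 1.3 + 6.1/2 = 4.35 m.
Total vertical stress at mid-clay: σ_v = 18.4×1.3 + 18.4×3.05 = 80.04 kPa.
Pore pressure: u = 9.81×(4.35 − 0) = 42.673 kPa.
Initial effective stress: σ'_0 = σ_v − u = 80.04 − 42.673 = 37.367 kPa.
Stress increase at mid-clay by the 2:1 spreading method:
Δσ = qB/(B+z) = 173×2.8/(2.8+4.35) = 67.748 kPa
Final effective stress: σ'_f = 37.367 + 67.748 = 105.12 kPa.
σ'_f = 105.12 > σ'_p = 84.2 kPa, so the stress path crosses the preconsolidation pressure — recompression up to σ'_p, then virgin compression beyond:
S_c = H/(1+e₀)·[C_r·log₁₀(σ'_p/σ'_0) + C_c·log₁₀(σ'_f/σ'_p)]
    = 6.1/1.93 × [0.046×log₁₀(84.2/37.367) + 0.28×log₁₀(105.12/84.2)]
    = 3.1606 × [0.01623 + 0.026985] = 0.1366 m

S_c ≈ 137 mm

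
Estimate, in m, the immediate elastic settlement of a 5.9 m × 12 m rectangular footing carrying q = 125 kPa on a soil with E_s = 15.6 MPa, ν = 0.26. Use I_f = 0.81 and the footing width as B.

S_e ≈ 0.0357 m

Immediate (elastic) settlement: S_e = q·B·(1−ν²)/E_s · I_f.
E_s = 15.6 MPa = 15600 kPa.
S_e = 125 × 5.9 × (1 − 0.26²) / 15600 × 0.81
    = 125 × 5.9 × 0.9324 / 15600 × 0.81
    = 0.0357 m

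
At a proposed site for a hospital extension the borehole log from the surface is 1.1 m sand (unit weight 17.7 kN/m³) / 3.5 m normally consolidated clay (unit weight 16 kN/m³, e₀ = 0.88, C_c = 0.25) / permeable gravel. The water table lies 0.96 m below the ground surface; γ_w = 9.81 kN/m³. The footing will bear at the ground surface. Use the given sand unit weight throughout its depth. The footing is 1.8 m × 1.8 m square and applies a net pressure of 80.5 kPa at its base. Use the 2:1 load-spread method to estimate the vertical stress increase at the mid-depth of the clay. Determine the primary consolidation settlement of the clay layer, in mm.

S_c ≈ 70.4 mm

Mid-depth of clay below the ground surface: z = 1.1 + 3.5/2 = 2.85 m.
Total vertical stress at mid-clay: σ_v = 17.7×1.1 + 16×1.75 = 47.47 kPa.
Pore pressure: u = 9.81×(2.85 − 0.96) = 18.541 kPa.
Initial effective stress: σ'_0 = σ_v − u = 47.47 − 18.541 = 28.929 kPa.
Stress increase at mid-clay by the 2:1 spreading method:
Δσ = qBL/((B+z)(L+z)) = 80.5×1.8×1.8/((1.8+2.85)(1.8+2.85)) = 12.062 kPa
Final effective stress: σ'_f = σ'_0 + Δσ = 28.929 + 12.062 = 40.991 kPa.
Normally consolidated clay, so the full stress increment lies on the virgin compression line:
S_c = C_c·H/(1+e₀)·log₁₀(σ'_f/σ'_0) = 0.25×3.5/(1+0.88)×log₁₀(40.991/28.929)
    = 0.46543 × 0.15136 = 0.07045 m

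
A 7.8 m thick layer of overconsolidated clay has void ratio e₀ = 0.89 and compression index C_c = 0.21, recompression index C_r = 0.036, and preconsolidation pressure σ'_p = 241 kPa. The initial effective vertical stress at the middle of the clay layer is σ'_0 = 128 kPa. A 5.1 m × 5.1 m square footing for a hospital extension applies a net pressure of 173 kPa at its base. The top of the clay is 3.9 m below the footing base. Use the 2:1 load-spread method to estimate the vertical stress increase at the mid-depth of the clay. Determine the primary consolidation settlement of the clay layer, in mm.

S_c ≈ 12.4 mm

Mid-depth of clay below the footing base: z = 3.9 + 7.8/2 = 7.8 m.
Stress increase at mid-clay by the 2:1 spreading method:
Δσ = qBL/((B+z)(L+z)) = 173×5.1×5.1/((5.1+7.8)(5.1+7.8)) = 27.04 kPa
Final effective stress: σ'_f = 128 + 27.04 = 155.04 kPa.
σ'_f = 155.04 ≤ σ'_p = 241 kPa, so the clay remains overconsolidated and only the recompression index applies:
S_c = C_r·H/(1+e₀)·log₁₀(σ'_f/σ'_0) = 0.036×7.8/1.89×log₁₀(155.04/128)
    = 0.14857 × 0.083234 = 0.01237 m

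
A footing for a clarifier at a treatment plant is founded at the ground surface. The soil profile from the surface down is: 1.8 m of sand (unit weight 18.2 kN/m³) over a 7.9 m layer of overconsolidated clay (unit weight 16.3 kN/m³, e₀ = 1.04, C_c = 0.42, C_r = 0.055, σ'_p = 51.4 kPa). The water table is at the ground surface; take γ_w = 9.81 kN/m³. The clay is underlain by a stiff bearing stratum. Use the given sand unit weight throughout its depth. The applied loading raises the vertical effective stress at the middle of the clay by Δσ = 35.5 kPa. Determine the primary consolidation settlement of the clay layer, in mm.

S_c ≈ 300 mm

Mid-depth of clay below the ground surface: z = 1.8 + 7.9/2 = 5.75 m.
Total vertical stress at mid-clay: σ_v = 18.2×1.8 + 16.3×3.95 = 97.145 kPa.
Pore pressure: u = 9.81×(5.75 − 0) = 56.408 kPa.
Initial effective stress: σ'_0 = σ_v − u = 97.145 − 56.408 = 40.737 kPa.
Final effective stress: σ'_f = 40.737 + 35.5 = 76.237 kPa.
σ'_f = 76.237 > σ'_p = 51.4 kPa, so the stress path crosses the preconsolidation pressure — recompression up to σ'_p, then virgin compression beyond:
S_c = H/(1+e₀)·[C_r·log₁₀(σ'_p/σ'_0) + C_c·log₁₀(σ'_f/σ'_p)]
    = 7.9/2.04 × [0.055×log₁₀(51.4/40.737) + 0.42×log₁₀(76.237/51.4)]
    = 3.8725 × [0.0055536 + 0.071905] = 0.3 m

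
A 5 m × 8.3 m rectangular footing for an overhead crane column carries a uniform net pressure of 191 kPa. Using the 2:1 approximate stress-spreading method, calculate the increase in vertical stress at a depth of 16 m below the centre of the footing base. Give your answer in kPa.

By the 2:1 method the load spreads at 1 horizontal : 2 vertical, so at depth z the loaded area has grown by z in each plan dimension:
Δσ = qBL/((B+z)(L+z)) = 191×5×8.3/((5+16)(8.3+16)) = 15.533 kPa

Δσ_z ≈ 15.5 kPa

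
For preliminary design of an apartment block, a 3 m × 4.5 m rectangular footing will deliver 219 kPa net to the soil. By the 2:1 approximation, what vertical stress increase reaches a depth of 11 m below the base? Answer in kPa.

Δσ_z ≈ 13.6 kPa

By the 2:1 method the load spreads at 1 horizontal : 2 vertical, so at depth z the loaded area has grown by z in each plan dimension:
Δσ = qBL/((B+z)(L+z)) = 219×3×4.5/((3+11)(4.5+11)) = 13.624 kPa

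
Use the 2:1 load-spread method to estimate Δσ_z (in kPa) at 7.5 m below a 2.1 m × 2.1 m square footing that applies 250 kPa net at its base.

By the 2:1 method the load spreads at 1 horizontal : 2 vertical, so at depth z the loaded area has grown by z in each plan dimension:
Δσ = qBL/((B+z)(L+z)) = 250×2.1×2.1/((2.1+7.5)(2.1+7.5)) = 11.963 kPa

Δσ_z ≈ 12 kPa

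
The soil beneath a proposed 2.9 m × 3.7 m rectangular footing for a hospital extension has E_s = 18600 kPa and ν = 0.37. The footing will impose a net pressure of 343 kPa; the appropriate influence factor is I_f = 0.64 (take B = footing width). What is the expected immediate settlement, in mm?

Immediate (elastic) settlement: S_e = q·B·(1−ν²)/E_s · I_f.
S_e = 343 × 2.9 × (1 − 0.37²) / 18600 × 0.64
    = 343 × 2.9 × 0.8631 / 18600 × 0.64
    = 0.02954 m = 29.54 mm

S_e ≈ 29.5 mm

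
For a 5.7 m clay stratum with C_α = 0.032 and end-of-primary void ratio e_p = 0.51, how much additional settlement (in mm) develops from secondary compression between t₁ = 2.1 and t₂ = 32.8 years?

Secondary compression: S_s = C_α·H/(1+e_p)·log₁₀(t₂/t₁)
S_s = 0.032×5.7/(1+0.51)×log₁₀(32.8/2.1)
    = 0.1208 × 1.194 = 0.1442 m

S_s ≈ 144 mm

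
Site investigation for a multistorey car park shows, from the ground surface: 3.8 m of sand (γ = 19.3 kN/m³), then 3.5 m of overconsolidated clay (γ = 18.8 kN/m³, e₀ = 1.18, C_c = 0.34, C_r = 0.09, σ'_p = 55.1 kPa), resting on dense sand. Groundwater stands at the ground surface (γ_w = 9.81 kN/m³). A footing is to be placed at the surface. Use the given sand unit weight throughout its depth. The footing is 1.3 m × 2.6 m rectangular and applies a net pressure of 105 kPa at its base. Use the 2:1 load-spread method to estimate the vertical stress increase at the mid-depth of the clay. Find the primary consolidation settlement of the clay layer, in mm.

S_c ≈ 16.7 mm

Mid-depth of clay below the ground surface: z = 3.8 + 3.5/2 = 5.55 m.
Total vertical stress at mid-clay: σ_v = 19.3×3.8 + 18.8×1.75 = 106.24 kPa.
Pore pressure: u = 9.81×(5.55 − 0) = 54.446 kPa.
Initial effective stress: σ'_0 = σ_v − u = 106.24 − 54.446 = 51.794 kPa.
Stress increase at mid-clay by the 2:1 spreading method:
Δσ = qBL/((B+z)(L+z)) = 105×1.3×2.6/((1.3+5.55)(2.6+5.55)) = 6.3571 kPa
Final effective stress: σ'_f = 51.794 + 6.3571 = 58.151 kPa.
σ'_f = 58.151 > σ'_p = 55.1 kPa, so the stress path crosses the preconsolidation pressure — recompression up to σ'_p, then virgin compression beyond:
S_c = H/(1+e₀)·[C_r·log₁₀(σ'_p/σ'_0) + C_c·log₁₀(σ'_f/σ'_p)]
    = 3.5/2.18 × [0.09×log₁₀(55.1/51.794) + 0.34×log₁₀(58.151/55.1)]
    = 1.6055 × [0.0024185 + 0.0079579] = 0.01666 m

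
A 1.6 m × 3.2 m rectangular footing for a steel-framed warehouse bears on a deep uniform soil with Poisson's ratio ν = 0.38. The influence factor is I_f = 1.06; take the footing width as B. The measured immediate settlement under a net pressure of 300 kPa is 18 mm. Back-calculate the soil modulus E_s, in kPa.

S_e = q·B·(1−ν²)/E_s · I_f  ⇒  E_s = q·B·(1−ν²)·I_f / S_e.
E_s = 300 × 1.6 × 0.8556 × 1.06 / 0.018 = 24180 kPa

E_s ≈ 24200 kPa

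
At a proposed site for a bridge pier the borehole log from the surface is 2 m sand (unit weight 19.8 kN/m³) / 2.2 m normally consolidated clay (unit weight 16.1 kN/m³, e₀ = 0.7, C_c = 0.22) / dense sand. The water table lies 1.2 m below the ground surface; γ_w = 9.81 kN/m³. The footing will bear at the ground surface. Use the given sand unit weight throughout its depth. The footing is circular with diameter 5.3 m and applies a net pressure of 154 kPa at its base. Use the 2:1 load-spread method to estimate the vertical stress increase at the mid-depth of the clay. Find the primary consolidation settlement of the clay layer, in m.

S_c ≈ 0.117 m

Mid-depth of clay below the ground surface: z = 2 + 2.2/2 = 3.1 m.
Total vertical stress at mid-clay: σ_v = 19.8×2 + 16.1×1.1 = 57.31 kPa.
Pore pressure: u = 9.81×(3.1 − 1.2) = 18.639 kPa.
Initial effective stress: σ'_0 = σ_v − u = 57.31 − 18.639 = 38.671 kPa.
Stress increase at mid-clay by the 2:1 spreading method:
Δσ ≈ qD²/(D+z)² = 154×5.3²/(5.3+3.1)² = 61.308 kPa
Final effective stress: σ'_f = σ'_0 + Δσ = 38.671 + 61.308 = 99.979 kPa.
Normally consolidated clay, so the full stress increment lies on the virgin compression line:
S_c = C_c·H/(1+e₀)·log₁₀(σ'_f/σ'_0) = 0.22×2.2/(1+0.7)×log₁₀(99.979/38.671)
    = 0.28471 × 0.41252 = 0.1174 m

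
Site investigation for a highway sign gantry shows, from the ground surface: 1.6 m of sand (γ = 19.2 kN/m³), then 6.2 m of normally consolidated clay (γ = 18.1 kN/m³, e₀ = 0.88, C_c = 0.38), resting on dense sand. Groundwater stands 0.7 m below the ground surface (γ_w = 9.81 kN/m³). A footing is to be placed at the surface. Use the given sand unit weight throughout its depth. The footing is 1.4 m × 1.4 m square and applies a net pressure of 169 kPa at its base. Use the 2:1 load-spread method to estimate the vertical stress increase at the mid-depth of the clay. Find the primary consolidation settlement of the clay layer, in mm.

S_c ≈ 93.3 mm

Mid-depth of clay below the ground surface: z = 1.6 + 6.2/2 = 4.7 m.
Total vertical stress at mid-clay: σ_v = 19.2×1.6 + 18.1×3.1 = 86.83 kPa.
Pore pressure: u = 9.81×(4.7 − 0.7) = 39.24 kPa.
Initial effective stress: σ'_0 = σ_v − u = 86.83 − 39.24 = 47.59 kPa.
Stress increase at mid-clay by the 2:1 spreading method:
Δσ = qBL/((B+z)(L+z)) = 169×1.4×1.4/((1.4+4.7)(1.4+4.7)) = 8.9019 kPa
Final effective stress: σ'_f = σ'_0 + Δσ = 47.59 + 8.9019 = 56.492 kPa.
Normally consolidated clay, so the full stress increment lies on the virgin compression line:
S_c = C_c·H/(1+e₀)·log₁₀(σ'_f/σ'_0) = 0.38×6.2/(1+0.88)×log₁₀(56.492/47.59)
    = 1.2532 × 0.074471 = 0.09333 m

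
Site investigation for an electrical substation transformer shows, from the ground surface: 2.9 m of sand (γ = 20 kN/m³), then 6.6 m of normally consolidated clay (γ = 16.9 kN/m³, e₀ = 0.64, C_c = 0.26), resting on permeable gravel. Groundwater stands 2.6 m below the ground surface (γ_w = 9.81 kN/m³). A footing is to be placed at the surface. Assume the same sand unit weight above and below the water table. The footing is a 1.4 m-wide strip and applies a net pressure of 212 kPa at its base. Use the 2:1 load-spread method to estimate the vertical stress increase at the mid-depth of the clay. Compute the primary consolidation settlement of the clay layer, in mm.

S_c ≈ 184 mm

Mid-depth of clay below the ground surface: z = 2.9 + 6.6/2 = 6.2 m.
Total vertical stress at mid-clay: σ_v = 20×2.9 + 16.9×3.3 = 113.77 kPa.
Pore pressure: u = 9.81×(6.2 − 2.6) = 35.316 kPa.
Initial effective stress: σ'_0 = σ_v − u = 113.77 − 35.316 = 78.454 kPa.
Stress increase at mid-clay by the 2:1 spreading method:
Δσ = qB/(B+z) = 212×1.4/(1.4+6.2) = 39.053 kPa
Final effective stress: σ'_f = σ'_0 + Δσ = 78.454 + 39.053 = 117.51 kPa.
Normally consolidated clay, so the full stress increment lies on the virgin compression line:
S_c = C_c·H/(1+e₀)·log₁₀(σ'_f/σ'_0) = 0.26×6.6/(1+0.64)×log₁₀(117.51/78.454)
    = 1.0463 × 0.17546 = 0.1836 m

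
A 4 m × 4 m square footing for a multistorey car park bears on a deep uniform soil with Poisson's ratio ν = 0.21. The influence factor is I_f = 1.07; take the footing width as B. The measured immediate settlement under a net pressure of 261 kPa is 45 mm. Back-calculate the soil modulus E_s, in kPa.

E_s ≈ 23700 kPa

S_e = q·B·(1−ν²)/E_s · I_f  ⇒  E_s = q·B·(1−ν²)·I_f / S_e.
E_s = 261 × 4 × 0.9559 × 1.07 / 0.045 = 23730 kPa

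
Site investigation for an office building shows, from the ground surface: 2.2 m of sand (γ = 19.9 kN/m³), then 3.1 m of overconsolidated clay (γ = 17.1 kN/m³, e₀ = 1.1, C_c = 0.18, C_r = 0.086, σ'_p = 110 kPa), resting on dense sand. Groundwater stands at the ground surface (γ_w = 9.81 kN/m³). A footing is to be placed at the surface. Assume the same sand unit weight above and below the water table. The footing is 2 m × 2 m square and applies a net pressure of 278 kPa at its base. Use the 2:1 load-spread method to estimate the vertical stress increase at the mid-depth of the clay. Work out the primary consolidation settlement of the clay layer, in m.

Mid-depth of clay below the ground surface: z = 2.2 + 3.1/2 = 3.75 m.
Total vertical stress at mid-clay: σ_v = 19.9×2.2 + 17.1×1.55 = 70.285 kPa.
Pore pressure: u = 9.81×(3.75 − 0) = 36.788 kPa.
Initial effective stress: σ'_0 = σ_v − u = 70.285 − 36.788 = 33.497 kPa.
Stress increase at mid-clay by the 2:1 spreading method:
Δσ = qBL/((B+z)(L+z)) = 278×2×2/((2+3.75)(2+3.75)) = 33.633 kPa
Final effective stress: σ'_f = 33.497 + 33.633 = 67.13 kPa.
σ'_f = 67.13 ≤ σ'_p = 110 kPa, so the clay remains overconsolidated and only the recompression index applies:
S_c = C_r·H/(1+e₀)·log₁₀(σ'_f/σ'_0) = 0.086×3.1/2.1×log₁₀(67.13/33.497)
    = 0.12695 × 0.30191 = 0.03833 m

S_c ≈ 0.0383 m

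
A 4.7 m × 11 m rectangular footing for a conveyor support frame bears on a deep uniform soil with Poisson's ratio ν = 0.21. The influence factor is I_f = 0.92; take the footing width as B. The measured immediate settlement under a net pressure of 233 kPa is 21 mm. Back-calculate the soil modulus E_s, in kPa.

E_s ≈ 45900 kPa

S_e = q·B·(1−ν²)/E_s · I_f  ⇒  E_s = q·B·(1−ν²)·I_f / S_e.
E_s = 233 × 4.7 × 0.9559 × 0.92 / 0.021 = 45860 kPa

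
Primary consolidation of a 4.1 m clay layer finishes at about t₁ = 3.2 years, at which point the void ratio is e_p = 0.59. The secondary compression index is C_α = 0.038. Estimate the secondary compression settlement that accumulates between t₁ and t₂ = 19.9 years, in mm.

S_s ≈ 77.8 mm

Secondary compression: S_s = C_α·H/(1+e_p)·log₁₀(t₂/t₁)
S_s = 0.038×4.1/(1+0.59)×log₁₀(19.9/3.2)
    = 0.09799 × 0.7937 = 0.07777 m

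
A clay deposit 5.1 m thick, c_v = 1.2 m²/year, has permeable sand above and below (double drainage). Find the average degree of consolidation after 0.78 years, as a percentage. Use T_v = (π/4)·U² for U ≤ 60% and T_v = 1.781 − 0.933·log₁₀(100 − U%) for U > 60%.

U ≈ 42.8 %

Drainage path length: H_d = H/2 = 2.55 m (double drainage).
T_v = c_v·t/H_d² = 1.2×0.78/2.55² = 0.14394.
T_v = 0.14394 corresponds to the U ≤ 60% branch:
U = √(4T_v/π) = 0.4281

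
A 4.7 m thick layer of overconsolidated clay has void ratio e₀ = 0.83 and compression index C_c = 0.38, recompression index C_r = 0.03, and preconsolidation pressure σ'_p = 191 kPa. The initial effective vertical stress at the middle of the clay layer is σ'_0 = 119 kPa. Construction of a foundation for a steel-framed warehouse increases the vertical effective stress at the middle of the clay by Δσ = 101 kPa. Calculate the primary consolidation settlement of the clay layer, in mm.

Final effective stress: σ'_f = 119 + 101 = 220 kPa.
σ'_f = 220 > σ'_p = 191 kPa, so the stress path crosses the preconsolidation pressure — recompression up to σ'_p, then virgin compression beyond:
S_c = H/(1+e₀)·[C_r·log₁₀(σ'_p/σ'_0) + C_c·log₁₀(σ'_f/σ'_p)]
    = 4.7/1.83 × [0.03×log₁₀(191/119) + 0.38×log₁₀(220/191)]
    = 2.5683 × [0.0061646 + 0.023328] = 0.07575 m

S_c ≈ 75.7 mm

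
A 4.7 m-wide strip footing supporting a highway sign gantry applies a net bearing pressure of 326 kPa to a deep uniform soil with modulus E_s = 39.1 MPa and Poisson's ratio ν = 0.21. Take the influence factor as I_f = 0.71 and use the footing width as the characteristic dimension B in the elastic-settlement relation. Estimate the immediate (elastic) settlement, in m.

Immediate (elastic) settlement: S_e = q·B·(1−ν²)/E_s · I_f.
E_s = 39.1 MPa = 39100 kPa.
S_e = 326 × 4.7 × (1 − 0.21²) / 39100 × 0.71
    = 326 × 4.7 × 0.9559 / 39100 × 0.71
    = 0.0266 m

S_e ≈ 0.0266 m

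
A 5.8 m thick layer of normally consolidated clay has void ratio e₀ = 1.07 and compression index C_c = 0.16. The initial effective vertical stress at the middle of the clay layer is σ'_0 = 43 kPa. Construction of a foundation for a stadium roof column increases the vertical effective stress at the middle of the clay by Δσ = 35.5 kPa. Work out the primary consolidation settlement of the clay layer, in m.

Final effective stress: σ'_f = σ'_0 + Δσ = 43 + 35.5 = 78.5 kPa.
Normally consolidated clay, so the full stress increment lies on the virgin compression line:
S_c = C_c·H/(1+e₀)·log₁₀(σ'_f/σ'_0) = 0.16×5.8/(1+1.07)×log₁₀(78.5/43)
    = 0.44831 × 0.2614 = 0.1172 m

S_c ≈ 0.117 m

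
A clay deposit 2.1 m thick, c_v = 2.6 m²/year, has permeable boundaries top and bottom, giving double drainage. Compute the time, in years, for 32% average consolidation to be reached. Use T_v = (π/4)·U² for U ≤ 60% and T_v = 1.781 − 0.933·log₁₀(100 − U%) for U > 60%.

Drainage path length: H_d = H/2 = 1.05 m (double drainage).
U ≤ 60%: T_v = (π/4)·U² = (π/4)×0.32² = 0.080425.
t = T_v·H_d²/c_v = 0.080425×1.05²/2.6 = 0.0341 years.

t ≈ 0.0341 years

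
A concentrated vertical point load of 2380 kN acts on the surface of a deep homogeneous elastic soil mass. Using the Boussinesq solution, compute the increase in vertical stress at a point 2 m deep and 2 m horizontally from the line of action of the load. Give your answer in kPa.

Δσ_z ≈ 50.2 kPa

Boussinesq vertical stress below a point load on an elastic half-space:
Δσ_z = 3P/(2πz²) · [1 + (r/z)²]^(−5/2)
r/z = 2/2 = 1; [1+(r/z)²]^(−5/2) = 0.17678.
Δσ_z = 3×2380/(2π×2²) × 0.17678 = 284.09 × 0.17678 = 50.22 kPa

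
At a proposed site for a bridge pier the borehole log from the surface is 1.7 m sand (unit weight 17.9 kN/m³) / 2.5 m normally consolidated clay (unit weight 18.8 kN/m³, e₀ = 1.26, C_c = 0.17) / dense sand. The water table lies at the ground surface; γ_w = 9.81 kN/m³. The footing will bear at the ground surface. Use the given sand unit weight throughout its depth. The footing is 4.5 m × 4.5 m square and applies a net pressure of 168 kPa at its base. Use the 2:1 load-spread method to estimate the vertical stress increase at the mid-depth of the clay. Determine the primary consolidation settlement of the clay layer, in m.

S_c ≈ 0.101 m

Mid-depth of clay below the ground surface: z = 1.7 + 2.5/2 = 2.95 m.
Total vertical stress at mid-clay: σ_v = 17.9×1.7 + 18.8×1.25 = 53.93 kPa.
Pore pressure: u = 9.81×(2.95 − 0) = 28.94 kPa.
Initial effective stress: σ'_0 = σ_v − u = 53.93 − 28.94 = 24.99 kPa.
Stress increase at mid-clay by the 2:1 spreading method:
Δσ = qBL/((B+z)(L+z)) = 168×4.5×4.5/((4.5+2.95)(4.5+2.95)) = 61.295 kPa
Final effective stress: σ'_f = σ'_0 + Δσ = 24.99 + 61.295 = 86.285 kPa.
Normally consolidated clay, so the full stress increment lies on the virgin compression line:
S_c = C_c·H/(1+e₀)·log₁₀(σ'_f/σ'_0) = 0.17×2.5/(1+1.26)×log₁₀(86.285/24.99)
    = 0.18805 × 0.53817 = 0.1012 m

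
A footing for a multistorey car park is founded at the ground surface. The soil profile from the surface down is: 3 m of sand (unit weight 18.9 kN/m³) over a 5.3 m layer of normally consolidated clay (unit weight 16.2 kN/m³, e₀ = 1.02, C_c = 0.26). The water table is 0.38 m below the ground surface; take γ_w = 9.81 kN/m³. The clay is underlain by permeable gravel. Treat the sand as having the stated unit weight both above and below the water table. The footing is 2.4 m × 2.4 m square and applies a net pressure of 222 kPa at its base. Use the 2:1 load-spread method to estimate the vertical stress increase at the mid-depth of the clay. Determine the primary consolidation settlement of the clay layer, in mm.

Mid-depth of clay below the ground surface: z = 3 + 5.3/2 = 5.65 m.
Total vertical stress at mid-clay: σ_v = 18.9×3 + 16.2×2.65 = 99.63 kPa.
Pore pressure: u = 9.81×(5.65 − 0.38) = 51.699 kPa.
Initial effective stress: σ'_0 = σ_v − u = 99.63 − 51.699 = 47.931 kPa.
Stress increase at mid-clay by the 2:1 spreading method:
Δσ = qBL/((B+z)(L+z)) = 222×2.4×2.4/((2.4+5.65)(2.4+5.65)) = 19.733 kPa
Final effective stress: σ'_f = σ'_0 + Δσ = 47.931 + 19.733 = 67.664 kPa.
Normally consolidated clay, so the full stress increment lies on the virgin compression line:
S_c = C_c·H/(1+e₀)·log₁₀(σ'_f/σ'_0) = 0.26×5.3/(1+1.02)×log₁₀(67.664/47.931)
    = 0.68218 × 0.14974 = 0.1021 m

S_c ≈ 102 mm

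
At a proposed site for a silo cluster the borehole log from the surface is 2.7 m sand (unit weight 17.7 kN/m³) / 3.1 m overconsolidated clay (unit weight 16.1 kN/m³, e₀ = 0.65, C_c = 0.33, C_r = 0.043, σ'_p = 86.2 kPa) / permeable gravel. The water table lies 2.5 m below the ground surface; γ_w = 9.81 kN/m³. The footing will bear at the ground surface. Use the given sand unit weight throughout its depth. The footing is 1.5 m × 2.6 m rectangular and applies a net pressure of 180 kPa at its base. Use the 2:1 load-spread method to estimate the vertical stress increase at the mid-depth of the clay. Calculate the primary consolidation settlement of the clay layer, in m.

S_c ≈ 0.00976 m

Mid-depth of clay below the ground surface: z = 2.7 + 3.1/2 = 4.25 m.
Total vertical stress at mid-clay: σ_v = 17.7×2.7 + 16.1×1.55 = 72.745 kPa.
Pore pressure: u = 9.81×(4.25 − 2.5) = 17.168 kPa.
Initial effective stress: σ'_0 = σ_v − u = 72.745 − 17.168 = 55.577 kPa.
Stress increase at mid-clay by the 2:1 spreading method:
Δσ = qBL/((B+z)(L+z)) = 180×1.5×2.6/((1.5+4.25)(2.6+4.25)) = 17.823 kPa
Final effective stress: σ'_f = 55.577 + 17.823 = 73.4 kPa.
σ'_f = 73.4 ≤ σ'_p = 86.2 kPa, so the clay remains overconsolidated and only the recompression index applies:
S_c = C_r·H/(1+e₀)·log₁₀(σ'_f/σ'_0) = 0.043×3.1/1.65×log₁₀(73.4/55.577)
    = 0.080788 × 0.1208 = 0.009759 m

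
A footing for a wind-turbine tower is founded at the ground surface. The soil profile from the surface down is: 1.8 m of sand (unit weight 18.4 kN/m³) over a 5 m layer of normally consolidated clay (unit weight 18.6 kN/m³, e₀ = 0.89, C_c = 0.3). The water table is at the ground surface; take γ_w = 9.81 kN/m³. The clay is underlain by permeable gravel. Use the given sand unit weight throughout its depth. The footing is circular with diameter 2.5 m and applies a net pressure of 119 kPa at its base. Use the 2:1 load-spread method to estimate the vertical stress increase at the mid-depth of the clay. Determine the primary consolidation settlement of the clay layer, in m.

Mid-depth of clay below the ground surface: z = 1.8 + 5/2 = 4.3 m.
Total vertical stress at mid-clay: σ_v = 18.4×1.8 + 18.6×2.5 = 79.62 kPa.
Pore pressure: u = 9.81×(4.3 − 0) = 42.183 kPa.
Initial effective stress: σ'_0 = σ_v − u = 79.62 − 42.183 = 37.437 kPa.
Stress increase at mid-clay by the 2:1 spreading method:
Δσ ≈ qD²/(D+z)² = 119×2.5²/(2.5+4.3)² = 16.085 kPa
Final effective stress: σ'_f = σ'_0 + Δσ = 37.437 + 16.085 = 53.522 kPa.
Normally consolidated clay, so the full stress increment lies on the virgin compression line:
S_c = C_c·H/(1+e₀)·log₁₀(σ'_f/σ'_0) = 0.3×5/(1+0.89)×log₁₀(53.522/37.437)
    = 0.79365 × 0.15523 = 0.1232 m

S_c ≈ 0.123 m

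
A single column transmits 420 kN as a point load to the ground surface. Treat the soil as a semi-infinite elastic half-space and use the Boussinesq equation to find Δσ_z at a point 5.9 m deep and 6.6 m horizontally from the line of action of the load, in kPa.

Boussinesq vertical stress below a point load on an elastic half-space:
Δσ_z = 3P/(2πz²) · [1 + (r/z)²]^(−5/2)
r/z = 6.6/5.9 = 1.1186; [1+(r/z)²]^(−5/2) = 0.13149.
Δσ_z = 3×420/(2π×5.9²) × 0.13149 = 5.7609 × 0.13149 = 0.7575 kPa

Δσ_z ≈ 0.758 kPa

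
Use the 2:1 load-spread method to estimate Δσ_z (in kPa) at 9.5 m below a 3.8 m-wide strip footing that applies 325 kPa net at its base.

By the 2:1 method the load spreads at 1 horizontal : 2 vertical, so at depth z the loaded area has grown by z in each plan dimension:
Δσ = qB/(B+z) = 325×3.8/(3.8+9.5) = 92.857 kPa

Δσ_z ≈ 92.9 kPa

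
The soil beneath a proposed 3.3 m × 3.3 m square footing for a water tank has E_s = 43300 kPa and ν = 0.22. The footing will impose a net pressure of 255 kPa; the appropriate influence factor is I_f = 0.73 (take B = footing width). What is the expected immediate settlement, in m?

Immediate (elastic) settlement: S_e = q·B·(1−ν²)/E_s · I_f.
S_e = 255 × 3.3 × (1 − 0.22²) / 43300 × 0.73
    = 255 × 3.3 × 0.9516 / 43300 × 0.73
    = 0.0135 m

S_e ≈ 0.0135 m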